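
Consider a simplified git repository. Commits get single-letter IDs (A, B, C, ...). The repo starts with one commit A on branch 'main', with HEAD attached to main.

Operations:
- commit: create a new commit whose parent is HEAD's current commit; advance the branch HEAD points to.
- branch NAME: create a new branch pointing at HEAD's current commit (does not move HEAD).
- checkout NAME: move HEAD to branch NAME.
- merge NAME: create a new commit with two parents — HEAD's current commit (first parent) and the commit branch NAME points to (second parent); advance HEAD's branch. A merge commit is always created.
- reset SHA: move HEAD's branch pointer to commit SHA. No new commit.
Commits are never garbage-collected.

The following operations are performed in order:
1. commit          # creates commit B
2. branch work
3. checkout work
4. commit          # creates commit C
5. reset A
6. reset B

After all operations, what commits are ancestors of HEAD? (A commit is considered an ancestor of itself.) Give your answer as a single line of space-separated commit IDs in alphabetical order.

After op 1 (commit): HEAD=main@B [main=B]
After op 2 (branch): HEAD=main@B [main=B work=B]
After op 3 (checkout): HEAD=work@B [main=B work=B]
After op 4 (commit): HEAD=work@C [main=B work=C]
After op 5 (reset): HEAD=work@A [main=B work=A]
After op 6 (reset): HEAD=work@B [main=B work=B]

Answer: A B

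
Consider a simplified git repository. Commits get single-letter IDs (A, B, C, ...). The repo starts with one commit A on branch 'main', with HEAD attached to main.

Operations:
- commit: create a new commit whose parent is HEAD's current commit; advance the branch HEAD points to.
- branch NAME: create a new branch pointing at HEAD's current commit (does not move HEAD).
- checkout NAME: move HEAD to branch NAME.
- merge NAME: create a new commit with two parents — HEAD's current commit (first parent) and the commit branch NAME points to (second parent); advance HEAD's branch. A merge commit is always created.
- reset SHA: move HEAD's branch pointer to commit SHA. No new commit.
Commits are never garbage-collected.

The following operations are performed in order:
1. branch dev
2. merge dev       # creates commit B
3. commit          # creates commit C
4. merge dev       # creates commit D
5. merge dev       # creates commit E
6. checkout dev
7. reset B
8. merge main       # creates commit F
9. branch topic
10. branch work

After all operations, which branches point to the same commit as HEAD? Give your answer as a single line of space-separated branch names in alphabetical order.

After op 1 (branch): HEAD=main@A [dev=A main=A]
After op 2 (merge): HEAD=main@B [dev=A main=B]
After op 3 (commit): HEAD=main@C [dev=A main=C]
After op 4 (merge): HEAD=main@D [dev=A main=D]
After op 5 (merge): HEAD=main@E [dev=A main=E]
After op 6 (checkout): HEAD=dev@A [dev=A main=E]
After op 7 (reset): HEAD=dev@B [dev=B main=E]
After op 8 (merge): HEAD=dev@F [dev=F main=E]
After op 9 (branch): HEAD=dev@F [dev=F main=E topic=F]
After op 10 (branch): HEAD=dev@F [dev=F main=E topic=F work=F]

Answer: dev topic work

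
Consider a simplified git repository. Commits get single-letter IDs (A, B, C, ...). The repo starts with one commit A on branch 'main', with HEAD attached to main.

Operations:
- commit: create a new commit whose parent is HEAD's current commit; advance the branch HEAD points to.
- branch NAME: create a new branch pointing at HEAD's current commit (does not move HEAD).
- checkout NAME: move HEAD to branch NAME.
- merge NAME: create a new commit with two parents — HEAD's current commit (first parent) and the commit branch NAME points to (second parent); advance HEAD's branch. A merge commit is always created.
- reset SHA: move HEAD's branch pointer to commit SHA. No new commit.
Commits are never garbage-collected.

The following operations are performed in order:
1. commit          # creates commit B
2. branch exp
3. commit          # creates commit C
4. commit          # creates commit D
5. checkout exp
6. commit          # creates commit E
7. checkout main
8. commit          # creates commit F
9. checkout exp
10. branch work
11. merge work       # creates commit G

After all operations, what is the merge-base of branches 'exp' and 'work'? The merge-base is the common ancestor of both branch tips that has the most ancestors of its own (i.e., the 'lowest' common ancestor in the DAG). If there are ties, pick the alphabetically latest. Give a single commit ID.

After op 1 (commit): HEAD=main@B [main=B]
After op 2 (branch): HEAD=main@B [exp=B main=B]
After op 3 (commit): HEAD=main@C [exp=B main=C]
After op 4 (commit): HEAD=main@D [exp=B main=D]
After op 5 (checkout): HEAD=exp@B [exp=B main=D]
After op 6 (commit): HEAD=exp@E [exp=E main=D]
After op 7 (checkout): HEAD=main@D [exp=E main=D]
After op 8 (commit): HEAD=main@F [exp=E main=F]
After op 9 (checkout): HEAD=exp@E [exp=E main=F]
After op 10 (branch): HEAD=exp@E [exp=E main=F work=E]
After op 11 (merge): HEAD=exp@G [exp=G main=F work=E]
ancestors(exp=G): ['A', 'B', 'E', 'G']
ancestors(work=E): ['A', 'B', 'E']
common: ['A', 'B', 'E']

Answer: E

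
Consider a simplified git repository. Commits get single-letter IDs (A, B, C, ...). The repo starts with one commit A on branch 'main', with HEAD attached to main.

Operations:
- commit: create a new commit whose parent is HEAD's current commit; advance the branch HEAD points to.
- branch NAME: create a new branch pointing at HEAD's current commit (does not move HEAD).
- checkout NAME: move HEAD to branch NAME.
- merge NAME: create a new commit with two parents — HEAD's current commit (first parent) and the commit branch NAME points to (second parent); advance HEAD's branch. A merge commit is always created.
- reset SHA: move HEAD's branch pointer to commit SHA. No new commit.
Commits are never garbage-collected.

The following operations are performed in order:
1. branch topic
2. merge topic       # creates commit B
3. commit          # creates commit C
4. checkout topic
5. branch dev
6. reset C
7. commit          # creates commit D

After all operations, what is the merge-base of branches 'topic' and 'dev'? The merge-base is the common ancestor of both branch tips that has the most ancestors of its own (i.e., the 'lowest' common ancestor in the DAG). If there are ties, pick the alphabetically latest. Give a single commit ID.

After op 1 (branch): HEAD=main@A [main=A topic=A]
After op 2 (merge): HEAD=main@B [main=B topic=A]
After op 3 (commit): HEAD=main@C [main=C topic=A]
After op 4 (checkout): HEAD=topic@A [main=C topic=A]
After op 5 (branch): HEAD=topic@A [dev=A main=C topic=A]
After op 6 (reset): HEAD=topic@C [dev=A main=C topic=C]
After op 7 (commit): HEAD=topic@D [dev=A main=C topic=D]
ancestors(topic=D): ['A', 'B', 'C', 'D']
ancestors(dev=A): ['A']
common: ['A']

Answer: A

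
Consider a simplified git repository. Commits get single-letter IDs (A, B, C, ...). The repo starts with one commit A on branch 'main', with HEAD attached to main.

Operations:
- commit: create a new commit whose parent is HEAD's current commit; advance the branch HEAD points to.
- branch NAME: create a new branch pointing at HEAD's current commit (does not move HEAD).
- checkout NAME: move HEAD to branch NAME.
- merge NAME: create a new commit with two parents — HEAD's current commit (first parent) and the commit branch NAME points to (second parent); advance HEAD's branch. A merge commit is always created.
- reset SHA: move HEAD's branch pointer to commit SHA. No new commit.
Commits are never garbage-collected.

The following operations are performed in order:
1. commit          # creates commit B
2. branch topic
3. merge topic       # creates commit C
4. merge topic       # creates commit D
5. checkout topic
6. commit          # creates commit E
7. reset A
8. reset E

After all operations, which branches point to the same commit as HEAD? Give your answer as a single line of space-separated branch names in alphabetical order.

Answer: topic

Derivation:
After op 1 (commit): HEAD=main@B [main=B]
After op 2 (branch): HEAD=main@B [main=B topic=B]
After op 3 (merge): HEAD=main@C [main=C topic=B]
After op 4 (merge): HEAD=main@D [main=D topic=B]
After op 5 (checkout): HEAD=topic@B [main=D topic=B]
After op 6 (commit): HEAD=topic@E [main=D topic=E]
After op 7 (reset): HEAD=topic@A [main=D topic=A]
After op 8 (reset): HEAD=topic@E [main=D topic=E]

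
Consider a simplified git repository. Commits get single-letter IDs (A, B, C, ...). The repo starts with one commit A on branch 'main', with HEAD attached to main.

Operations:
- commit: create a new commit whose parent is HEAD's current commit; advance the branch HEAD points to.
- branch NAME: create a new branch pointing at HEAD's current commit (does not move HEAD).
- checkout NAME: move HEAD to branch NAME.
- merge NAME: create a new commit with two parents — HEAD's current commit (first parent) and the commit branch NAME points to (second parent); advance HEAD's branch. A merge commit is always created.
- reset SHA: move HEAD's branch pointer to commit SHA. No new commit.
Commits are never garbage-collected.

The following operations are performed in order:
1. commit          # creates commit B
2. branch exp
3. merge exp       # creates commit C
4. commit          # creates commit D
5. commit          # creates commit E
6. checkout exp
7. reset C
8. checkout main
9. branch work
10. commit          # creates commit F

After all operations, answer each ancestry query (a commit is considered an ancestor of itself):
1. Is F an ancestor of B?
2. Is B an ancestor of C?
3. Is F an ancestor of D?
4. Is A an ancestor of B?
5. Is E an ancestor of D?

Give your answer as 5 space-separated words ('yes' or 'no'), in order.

Answer: no yes no yes no

Derivation:
After op 1 (commit): HEAD=main@B [main=B]
After op 2 (branch): HEAD=main@B [exp=B main=B]
After op 3 (merge): HEAD=main@C [exp=B main=C]
After op 4 (commit): HEAD=main@D [exp=B main=D]
After op 5 (commit): HEAD=main@E [exp=B main=E]
After op 6 (checkout): HEAD=exp@B [exp=B main=E]
After op 7 (reset): HEAD=exp@C [exp=C main=E]
After op 8 (checkout): HEAD=main@E [exp=C main=E]
After op 9 (branch): HEAD=main@E [exp=C main=E work=E]
After op 10 (commit): HEAD=main@F [exp=C main=F work=E]
ancestors(B) = {A,B}; F in? no
ancestors(C) = {A,B,C}; B in? yes
ancestors(D) = {A,B,C,D}; F in? no
ancestors(B) = {A,B}; A in? yes
ancestors(D) = {A,B,C,D}; E in? no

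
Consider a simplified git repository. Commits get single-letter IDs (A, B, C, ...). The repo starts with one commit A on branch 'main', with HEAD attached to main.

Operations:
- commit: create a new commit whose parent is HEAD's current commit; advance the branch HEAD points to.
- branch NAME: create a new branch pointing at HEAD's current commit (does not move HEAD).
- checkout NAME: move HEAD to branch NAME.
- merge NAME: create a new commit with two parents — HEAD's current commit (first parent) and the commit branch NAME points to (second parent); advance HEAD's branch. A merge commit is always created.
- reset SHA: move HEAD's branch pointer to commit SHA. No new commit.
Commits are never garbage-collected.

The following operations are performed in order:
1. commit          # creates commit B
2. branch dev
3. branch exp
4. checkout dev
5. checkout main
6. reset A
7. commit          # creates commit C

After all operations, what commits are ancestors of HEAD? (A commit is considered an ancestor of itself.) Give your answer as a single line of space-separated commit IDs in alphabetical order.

After op 1 (commit): HEAD=main@B [main=B]
After op 2 (branch): HEAD=main@B [dev=B main=B]
After op 3 (branch): HEAD=main@B [dev=B exp=B main=B]
After op 4 (checkout): HEAD=dev@B [dev=B exp=B main=B]
After op 5 (checkout): HEAD=main@B [dev=B exp=B main=B]
After op 6 (reset): HEAD=main@A [dev=B exp=B main=A]
After op 7 (commit): HEAD=main@C [dev=B exp=B main=C]

Answer: A C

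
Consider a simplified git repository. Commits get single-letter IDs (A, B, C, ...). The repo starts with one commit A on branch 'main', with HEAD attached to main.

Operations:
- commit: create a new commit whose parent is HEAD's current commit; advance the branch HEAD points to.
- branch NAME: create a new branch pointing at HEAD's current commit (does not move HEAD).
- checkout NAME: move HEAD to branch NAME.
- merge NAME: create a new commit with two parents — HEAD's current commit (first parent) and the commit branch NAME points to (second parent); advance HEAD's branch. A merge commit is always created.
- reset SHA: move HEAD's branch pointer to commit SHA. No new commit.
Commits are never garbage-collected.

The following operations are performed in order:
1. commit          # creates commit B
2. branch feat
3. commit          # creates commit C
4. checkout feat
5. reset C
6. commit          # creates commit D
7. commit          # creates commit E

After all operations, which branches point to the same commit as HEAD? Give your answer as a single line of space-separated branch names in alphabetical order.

After op 1 (commit): HEAD=main@B [main=B]
After op 2 (branch): HEAD=main@B [feat=B main=B]
After op 3 (commit): HEAD=main@C [feat=B main=C]
After op 4 (checkout): HEAD=feat@B [feat=B main=C]
After op 5 (reset): HEAD=feat@C [feat=C main=C]
After op 6 (commit): HEAD=feat@D [feat=D main=C]
After op 7 (commit): HEAD=feat@E [feat=E main=C]

Answer: feat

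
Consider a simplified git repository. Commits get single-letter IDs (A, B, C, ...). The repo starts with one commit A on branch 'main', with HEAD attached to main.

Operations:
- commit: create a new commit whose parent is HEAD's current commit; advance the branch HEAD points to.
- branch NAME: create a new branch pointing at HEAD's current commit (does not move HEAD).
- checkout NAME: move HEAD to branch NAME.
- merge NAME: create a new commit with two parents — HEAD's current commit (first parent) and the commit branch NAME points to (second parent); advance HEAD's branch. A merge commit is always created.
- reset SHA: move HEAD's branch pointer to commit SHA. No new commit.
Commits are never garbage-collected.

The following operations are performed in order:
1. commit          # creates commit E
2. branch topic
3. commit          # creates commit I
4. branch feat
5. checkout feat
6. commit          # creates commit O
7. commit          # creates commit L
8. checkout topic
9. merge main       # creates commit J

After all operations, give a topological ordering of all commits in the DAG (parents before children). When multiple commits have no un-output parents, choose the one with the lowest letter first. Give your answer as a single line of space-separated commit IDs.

After op 1 (commit): HEAD=main@E [main=E]
After op 2 (branch): HEAD=main@E [main=E topic=E]
After op 3 (commit): HEAD=main@I [main=I topic=E]
After op 4 (branch): HEAD=main@I [feat=I main=I topic=E]
After op 5 (checkout): HEAD=feat@I [feat=I main=I topic=E]
After op 6 (commit): HEAD=feat@O [feat=O main=I topic=E]
After op 7 (commit): HEAD=feat@L [feat=L main=I topic=E]
After op 8 (checkout): HEAD=topic@E [feat=L main=I topic=E]
After op 9 (merge): HEAD=topic@J [feat=L main=I topic=J]
commit A: parents=[]
commit E: parents=['A']
commit I: parents=['E']
commit J: parents=['E', 'I']
commit L: parents=['O']
commit O: parents=['I']

Answer: A E I J O L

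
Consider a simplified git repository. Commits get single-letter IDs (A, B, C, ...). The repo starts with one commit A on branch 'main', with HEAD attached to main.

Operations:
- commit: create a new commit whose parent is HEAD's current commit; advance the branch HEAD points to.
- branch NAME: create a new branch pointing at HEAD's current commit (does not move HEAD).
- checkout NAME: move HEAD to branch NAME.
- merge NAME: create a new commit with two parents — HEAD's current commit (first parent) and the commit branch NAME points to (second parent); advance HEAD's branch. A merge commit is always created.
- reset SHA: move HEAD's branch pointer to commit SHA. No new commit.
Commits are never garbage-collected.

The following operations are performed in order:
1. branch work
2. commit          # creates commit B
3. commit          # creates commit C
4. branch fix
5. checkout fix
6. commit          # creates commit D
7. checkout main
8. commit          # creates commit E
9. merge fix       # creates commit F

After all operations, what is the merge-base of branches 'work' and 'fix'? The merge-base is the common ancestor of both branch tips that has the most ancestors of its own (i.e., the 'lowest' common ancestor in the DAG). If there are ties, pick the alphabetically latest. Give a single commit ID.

After op 1 (branch): HEAD=main@A [main=A work=A]
After op 2 (commit): HEAD=main@B [main=B work=A]
After op 3 (commit): HEAD=main@C [main=C work=A]
After op 4 (branch): HEAD=main@C [fix=C main=C work=A]
After op 5 (checkout): HEAD=fix@C [fix=C main=C work=A]
After op 6 (commit): HEAD=fix@D [fix=D main=C work=A]
After op 7 (checkout): HEAD=main@C [fix=D main=C work=A]
After op 8 (commit): HEAD=main@E [fix=D main=E work=A]
After op 9 (merge): HEAD=main@F [fix=D main=F work=A]
ancestors(work=A): ['A']
ancestors(fix=D): ['A', 'B', 'C', 'D']
common: ['A']

Answer: A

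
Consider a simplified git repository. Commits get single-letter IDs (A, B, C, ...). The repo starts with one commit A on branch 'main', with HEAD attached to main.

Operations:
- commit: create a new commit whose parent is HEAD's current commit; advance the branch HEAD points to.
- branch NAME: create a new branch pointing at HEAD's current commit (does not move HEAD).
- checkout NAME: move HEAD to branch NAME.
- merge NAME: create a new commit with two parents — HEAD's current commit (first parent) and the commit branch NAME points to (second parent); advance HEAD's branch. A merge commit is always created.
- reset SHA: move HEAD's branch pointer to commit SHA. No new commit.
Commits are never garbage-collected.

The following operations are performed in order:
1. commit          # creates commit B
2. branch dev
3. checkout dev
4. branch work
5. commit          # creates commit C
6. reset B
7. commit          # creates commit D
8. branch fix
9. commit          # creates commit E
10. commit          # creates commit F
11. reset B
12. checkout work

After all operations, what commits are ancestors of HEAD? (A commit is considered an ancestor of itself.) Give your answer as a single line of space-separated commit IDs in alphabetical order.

Answer: A B

Derivation:
After op 1 (commit): HEAD=main@B [main=B]
After op 2 (branch): HEAD=main@B [dev=B main=B]
After op 3 (checkout): HEAD=dev@B [dev=B main=B]
After op 4 (branch): HEAD=dev@B [dev=B main=B work=B]
After op 5 (commit): HEAD=dev@C [dev=C main=B work=B]
After op 6 (reset): HEAD=dev@B [dev=B main=B work=B]
After op 7 (commit): HEAD=dev@D [dev=D main=B work=B]
After op 8 (branch): HEAD=dev@D [dev=D fix=D main=B work=B]
After op 9 (commit): HEAD=dev@E [dev=E fix=D main=B work=B]
After op 10 (commit): HEAD=dev@F [dev=F fix=D main=B work=B]
After op 11 (reset): HEAD=dev@B [dev=B fix=D main=B work=B]
After op 12 (checkout): HEAD=work@B [dev=B fix=D main=B work=B]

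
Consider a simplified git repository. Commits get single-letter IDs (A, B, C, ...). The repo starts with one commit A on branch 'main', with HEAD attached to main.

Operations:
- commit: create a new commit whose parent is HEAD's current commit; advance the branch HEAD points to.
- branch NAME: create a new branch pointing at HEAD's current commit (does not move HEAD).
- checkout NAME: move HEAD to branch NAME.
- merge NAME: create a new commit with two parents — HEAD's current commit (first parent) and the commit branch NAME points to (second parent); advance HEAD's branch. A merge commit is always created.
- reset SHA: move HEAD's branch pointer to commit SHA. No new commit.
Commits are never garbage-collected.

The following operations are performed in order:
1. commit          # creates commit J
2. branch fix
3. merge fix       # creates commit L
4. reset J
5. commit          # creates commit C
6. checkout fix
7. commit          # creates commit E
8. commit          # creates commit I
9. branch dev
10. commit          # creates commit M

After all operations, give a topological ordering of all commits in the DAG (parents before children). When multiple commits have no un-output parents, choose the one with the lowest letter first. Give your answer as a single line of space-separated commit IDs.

Answer: A J C E I L M

Derivation:
After op 1 (commit): HEAD=main@J [main=J]
After op 2 (branch): HEAD=main@J [fix=J main=J]
After op 3 (merge): HEAD=main@L [fix=J main=L]
After op 4 (reset): HEAD=main@J [fix=J main=J]
After op 5 (commit): HEAD=main@C [fix=J main=C]
After op 6 (checkout): HEAD=fix@J [fix=J main=C]
After op 7 (commit): HEAD=fix@E [fix=E main=C]
After op 8 (commit): HEAD=fix@I [fix=I main=C]
After op 9 (branch): HEAD=fix@I [dev=I fix=I main=C]
After op 10 (commit): HEAD=fix@M [dev=I fix=M main=C]
commit A: parents=[]
commit C: parents=['J']
commit E: parents=['J']
commit I: parents=['E']
commit J: parents=['A']
commit L: parents=['J', 'J']
commit M: parents=['I']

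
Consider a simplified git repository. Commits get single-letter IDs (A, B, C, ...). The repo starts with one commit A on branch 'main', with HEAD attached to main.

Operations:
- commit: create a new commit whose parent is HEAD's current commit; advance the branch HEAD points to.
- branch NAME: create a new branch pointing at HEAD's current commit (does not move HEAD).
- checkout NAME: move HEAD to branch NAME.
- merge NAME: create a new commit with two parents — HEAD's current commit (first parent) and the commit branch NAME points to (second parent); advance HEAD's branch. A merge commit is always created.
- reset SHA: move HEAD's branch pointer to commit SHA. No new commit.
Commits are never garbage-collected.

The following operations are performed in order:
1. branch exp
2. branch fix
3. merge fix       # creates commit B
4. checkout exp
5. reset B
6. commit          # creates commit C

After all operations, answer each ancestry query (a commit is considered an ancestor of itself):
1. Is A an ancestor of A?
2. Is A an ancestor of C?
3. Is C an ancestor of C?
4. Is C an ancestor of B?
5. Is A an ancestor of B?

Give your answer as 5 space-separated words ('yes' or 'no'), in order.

Answer: yes yes yes no yes

Derivation:
After op 1 (branch): HEAD=main@A [exp=A main=A]
After op 2 (branch): HEAD=main@A [exp=A fix=A main=A]
After op 3 (merge): HEAD=main@B [exp=A fix=A main=B]
After op 4 (checkout): HEAD=exp@A [exp=A fix=A main=B]
After op 5 (reset): HEAD=exp@B [exp=B fix=A main=B]
After op 6 (commit): HEAD=exp@C [exp=C fix=A main=B]
ancestors(A) = {A}; A in? yes
ancestors(C) = {A,B,C}; A in? yes
ancestors(C) = {A,B,C}; C in? yes
ancestors(B) = {A,B}; C in? no
ancestors(B) = {A,B}; A in? yes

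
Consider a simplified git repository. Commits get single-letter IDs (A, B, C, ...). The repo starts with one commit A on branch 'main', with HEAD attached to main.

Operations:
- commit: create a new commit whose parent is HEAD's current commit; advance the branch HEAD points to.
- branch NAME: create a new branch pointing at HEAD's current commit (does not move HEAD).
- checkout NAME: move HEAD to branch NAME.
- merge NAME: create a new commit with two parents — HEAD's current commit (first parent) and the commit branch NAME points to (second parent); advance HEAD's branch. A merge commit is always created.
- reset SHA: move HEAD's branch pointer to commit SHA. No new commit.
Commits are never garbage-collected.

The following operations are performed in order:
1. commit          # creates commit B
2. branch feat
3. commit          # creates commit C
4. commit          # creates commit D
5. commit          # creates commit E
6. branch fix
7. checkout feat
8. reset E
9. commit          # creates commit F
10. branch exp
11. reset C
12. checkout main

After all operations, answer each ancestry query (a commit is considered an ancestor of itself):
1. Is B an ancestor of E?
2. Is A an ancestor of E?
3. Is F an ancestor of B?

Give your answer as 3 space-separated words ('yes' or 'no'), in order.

Answer: yes yes no

Derivation:
After op 1 (commit): HEAD=main@B [main=B]
After op 2 (branch): HEAD=main@B [feat=B main=B]
After op 3 (commit): HEAD=main@C [feat=B main=C]
After op 4 (commit): HEAD=main@D [feat=B main=D]
After op 5 (commit): HEAD=main@E [feat=B main=E]
After op 6 (branch): HEAD=main@E [feat=B fix=E main=E]
After op 7 (checkout): HEAD=feat@B [feat=B fix=E main=E]
After op 8 (reset): HEAD=feat@E [feat=E fix=E main=E]
After op 9 (commit): HEAD=feat@F [feat=F fix=E main=E]
After op 10 (branch): HEAD=feat@F [exp=F feat=F fix=E main=E]
After op 11 (reset): HEAD=feat@C [exp=F feat=C fix=E main=E]
After op 12 (checkout): HEAD=main@E [exp=F feat=C fix=E main=E]
ancestors(E) = {A,B,C,D,E}; B in? yes
ancestors(E) = {A,B,C,D,E}; A in? yes
ancestors(B) = {A,B}; F in? no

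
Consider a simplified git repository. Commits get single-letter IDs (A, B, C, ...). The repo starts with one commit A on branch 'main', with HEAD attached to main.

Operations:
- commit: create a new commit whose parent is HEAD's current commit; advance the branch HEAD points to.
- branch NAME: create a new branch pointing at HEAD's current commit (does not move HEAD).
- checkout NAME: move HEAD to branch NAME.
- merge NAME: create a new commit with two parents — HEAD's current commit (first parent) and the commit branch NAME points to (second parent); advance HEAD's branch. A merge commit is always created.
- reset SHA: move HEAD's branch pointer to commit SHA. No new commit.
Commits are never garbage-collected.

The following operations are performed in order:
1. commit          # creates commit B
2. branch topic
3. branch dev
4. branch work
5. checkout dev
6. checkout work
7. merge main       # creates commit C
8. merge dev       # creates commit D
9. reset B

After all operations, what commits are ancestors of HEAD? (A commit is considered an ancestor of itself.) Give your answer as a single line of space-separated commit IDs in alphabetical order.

After op 1 (commit): HEAD=main@B [main=B]
After op 2 (branch): HEAD=main@B [main=B topic=B]
After op 3 (branch): HEAD=main@B [dev=B main=B topic=B]
After op 4 (branch): HEAD=main@B [dev=B main=B topic=B work=B]
After op 5 (checkout): HEAD=dev@B [dev=B main=B topic=B work=B]
After op 6 (checkout): HEAD=work@B [dev=B main=B topic=B work=B]
After op 7 (merge): HEAD=work@C [dev=B main=B topic=B work=C]
After op 8 (merge): HEAD=work@D [dev=B main=B topic=B work=D]
After op 9 (reset): HEAD=work@B [dev=B main=B topic=B work=B]

Answer: A B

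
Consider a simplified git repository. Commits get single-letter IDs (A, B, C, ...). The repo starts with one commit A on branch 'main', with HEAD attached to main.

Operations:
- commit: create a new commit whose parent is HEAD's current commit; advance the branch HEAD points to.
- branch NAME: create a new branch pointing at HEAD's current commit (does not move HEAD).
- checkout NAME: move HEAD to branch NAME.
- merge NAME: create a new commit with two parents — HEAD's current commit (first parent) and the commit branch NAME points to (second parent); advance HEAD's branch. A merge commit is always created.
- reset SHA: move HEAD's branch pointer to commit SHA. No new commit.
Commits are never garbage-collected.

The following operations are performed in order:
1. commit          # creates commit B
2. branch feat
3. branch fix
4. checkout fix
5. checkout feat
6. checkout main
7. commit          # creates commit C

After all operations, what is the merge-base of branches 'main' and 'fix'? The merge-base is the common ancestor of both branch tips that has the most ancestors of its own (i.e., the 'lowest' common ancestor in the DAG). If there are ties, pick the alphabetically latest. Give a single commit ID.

Answer: B

Derivation:
After op 1 (commit): HEAD=main@B [main=B]
After op 2 (branch): HEAD=main@B [feat=B main=B]
After op 3 (branch): HEAD=main@B [feat=B fix=B main=B]
After op 4 (checkout): HEAD=fix@B [feat=B fix=B main=B]
After op 5 (checkout): HEAD=feat@B [feat=B fix=B main=B]
After op 6 (checkout): HEAD=main@B [feat=B fix=B main=B]
After op 7 (commit): HEAD=main@C [feat=B fix=B main=C]
ancestors(main=C): ['A', 'B', 'C']
ancestors(fix=B): ['A', 'B']
common: ['A', 'B']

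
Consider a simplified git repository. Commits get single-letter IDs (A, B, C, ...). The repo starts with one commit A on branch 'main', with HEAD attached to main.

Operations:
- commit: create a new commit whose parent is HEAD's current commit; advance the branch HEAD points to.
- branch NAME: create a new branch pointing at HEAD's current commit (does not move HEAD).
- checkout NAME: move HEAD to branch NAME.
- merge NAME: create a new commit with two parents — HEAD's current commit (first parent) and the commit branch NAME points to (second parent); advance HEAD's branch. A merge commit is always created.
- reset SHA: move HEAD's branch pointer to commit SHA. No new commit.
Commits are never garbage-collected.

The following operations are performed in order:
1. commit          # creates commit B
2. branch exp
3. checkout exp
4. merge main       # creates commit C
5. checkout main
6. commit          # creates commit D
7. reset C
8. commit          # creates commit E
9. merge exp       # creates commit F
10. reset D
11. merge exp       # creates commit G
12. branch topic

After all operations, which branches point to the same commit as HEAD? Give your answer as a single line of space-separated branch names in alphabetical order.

Answer: main topic

Derivation:
After op 1 (commit): HEAD=main@B [main=B]
After op 2 (branch): HEAD=main@B [exp=B main=B]
After op 3 (checkout): HEAD=exp@B [exp=B main=B]
After op 4 (merge): HEAD=exp@C [exp=C main=B]
After op 5 (checkout): HEAD=main@B [exp=C main=B]
After op 6 (commit): HEAD=main@D [exp=C main=D]
After op 7 (reset): HEAD=main@C [exp=C main=C]
After op 8 (commit): HEAD=main@E [exp=C main=E]
After op 9 (merge): HEAD=main@F [exp=C main=F]
After op 10 (reset): HEAD=main@D [exp=C main=D]
After op 11 (merge): HEAD=main@G [exp=C main=G]
After op 12 (branch): HEAD=main@G [exp=C main=G topic=G]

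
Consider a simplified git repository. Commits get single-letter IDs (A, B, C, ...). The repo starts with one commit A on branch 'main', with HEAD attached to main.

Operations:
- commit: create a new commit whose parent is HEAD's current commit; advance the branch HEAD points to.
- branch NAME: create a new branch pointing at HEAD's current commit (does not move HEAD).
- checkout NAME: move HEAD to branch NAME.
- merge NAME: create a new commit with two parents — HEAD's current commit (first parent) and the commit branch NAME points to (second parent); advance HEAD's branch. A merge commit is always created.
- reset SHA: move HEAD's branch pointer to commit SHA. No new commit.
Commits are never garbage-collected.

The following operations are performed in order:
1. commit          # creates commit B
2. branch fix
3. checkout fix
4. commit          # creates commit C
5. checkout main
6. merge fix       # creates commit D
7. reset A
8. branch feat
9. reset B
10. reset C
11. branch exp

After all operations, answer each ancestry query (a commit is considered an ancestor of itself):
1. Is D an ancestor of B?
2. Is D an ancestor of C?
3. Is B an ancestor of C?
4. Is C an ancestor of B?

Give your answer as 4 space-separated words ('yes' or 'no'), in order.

After op 1 (commit): HEAD=main@B [main=B]
After op 2 (branch): HEAD=main@B [fix=B main=B]
After op 3 (checkout): HEAD=fix@B [fix=B main=B]
After op 4 (commit): HEAD=fix@C [fix=C main=B]
After op 5 (checkout): HEAD=main@B [fix=C main=B]
After op 6 (merge): HEAD=main@D [fix=C main=D]
After op 7 (reset): HEAD=main@A [fix=C main=A]
After op 8 (branch): HEAD=main@A [feat=A fix=C main=A]
After op 9 (reset): HEAD=main@B [feat=A fix=C main=B]
After op 10 (reset): HEAD=main@C [feat=A fix=C main=C]
After op 11 (branch): HEAD=main@C [exp=C feat=A fix=C main=C]
ancestors(B) = {A,B}; D in? no
ancestors(C) = {A,B,C}; D in? no
ancestors(C) = {A,B,C}; B in? yes
ancestors(B) = {A,B}; C in? no

Answer: no no yes no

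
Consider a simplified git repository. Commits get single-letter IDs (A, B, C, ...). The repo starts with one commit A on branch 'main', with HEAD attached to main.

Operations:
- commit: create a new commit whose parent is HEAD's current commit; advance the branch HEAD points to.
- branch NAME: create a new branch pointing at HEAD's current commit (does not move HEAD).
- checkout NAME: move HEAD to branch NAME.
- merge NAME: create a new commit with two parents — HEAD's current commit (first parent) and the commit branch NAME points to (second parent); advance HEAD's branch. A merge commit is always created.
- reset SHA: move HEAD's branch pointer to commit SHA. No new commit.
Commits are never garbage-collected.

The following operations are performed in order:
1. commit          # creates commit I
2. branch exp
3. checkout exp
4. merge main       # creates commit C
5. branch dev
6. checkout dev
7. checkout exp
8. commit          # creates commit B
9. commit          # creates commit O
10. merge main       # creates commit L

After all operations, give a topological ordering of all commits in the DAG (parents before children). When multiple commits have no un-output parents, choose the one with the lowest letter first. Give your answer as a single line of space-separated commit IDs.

Answer: A I C B O L

Derivation:
After op 1 (commit): HEAD=main@I [main=I]
After op 2 (branch): HEAD=main@I [exp=I main=I]
After op 3 (checkout): HEAD=exp@I [exp=I main=I]
After op 4 (merge): HEAD=exp@C [exp=C main=I]
After op 5 (branch): HEAD=exp@C [dev=C exp=C main=I]
After op 6 (checkout): HEAD=dev@C [dev=C exp=C main=I]
After op 7 (checkout): HEAD=exp@C [dev=C exp=C main=I]
After op 8 (commit): HEAD=exp@B [dev=C exp=B main=I]
After op 9 (commit): HEAD=exp@O [dev=C exp=O main=I]
After op 10 (merge): HEAD=exp@L [dev=C exp=L main=I]
commit A: parents=[]
commit B: parents=['C']
commit C: parents=['I', 'I']
commit I: parents=['A']
commit L: parents=['O', 'I']
commit O: parents=['B']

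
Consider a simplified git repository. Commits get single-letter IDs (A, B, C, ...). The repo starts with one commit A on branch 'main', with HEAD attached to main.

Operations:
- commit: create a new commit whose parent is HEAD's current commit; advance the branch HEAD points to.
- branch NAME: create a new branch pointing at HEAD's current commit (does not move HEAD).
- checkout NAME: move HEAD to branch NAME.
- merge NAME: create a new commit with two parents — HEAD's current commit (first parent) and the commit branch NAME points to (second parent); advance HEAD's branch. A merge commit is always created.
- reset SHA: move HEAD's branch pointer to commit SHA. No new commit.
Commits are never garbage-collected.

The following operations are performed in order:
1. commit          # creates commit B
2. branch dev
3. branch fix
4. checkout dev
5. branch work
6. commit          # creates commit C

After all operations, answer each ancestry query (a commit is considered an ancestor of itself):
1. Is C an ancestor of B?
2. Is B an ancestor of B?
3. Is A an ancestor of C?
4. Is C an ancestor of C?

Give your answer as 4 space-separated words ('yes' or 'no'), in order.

After op 1 (commit): HEAD=main@B [main=B]
After op 2 (branch): HEAD=main@B [dev=B main=B]
After op 3 (branch): HEAD=main@B [dev=B fix=B main=B]
After op 4 (checkout): HEAD=dev@B [dev=B fix=B main=B]
After op 5 (branch): HEAD=dev@B [dev=B fix=B main=B work=B]
After op 6 (commit): HEAD=dev@C [dev=C fix=B main=B work=B]
ancestors(B) = {A,B}; C in? no
ancestors(B) = {A,B}; B in? yes
ancestors(C) = {A,B,C}; A in? yes
ancestors(C) = {A,B,C}; C in? yes

Answer: no yes yes yes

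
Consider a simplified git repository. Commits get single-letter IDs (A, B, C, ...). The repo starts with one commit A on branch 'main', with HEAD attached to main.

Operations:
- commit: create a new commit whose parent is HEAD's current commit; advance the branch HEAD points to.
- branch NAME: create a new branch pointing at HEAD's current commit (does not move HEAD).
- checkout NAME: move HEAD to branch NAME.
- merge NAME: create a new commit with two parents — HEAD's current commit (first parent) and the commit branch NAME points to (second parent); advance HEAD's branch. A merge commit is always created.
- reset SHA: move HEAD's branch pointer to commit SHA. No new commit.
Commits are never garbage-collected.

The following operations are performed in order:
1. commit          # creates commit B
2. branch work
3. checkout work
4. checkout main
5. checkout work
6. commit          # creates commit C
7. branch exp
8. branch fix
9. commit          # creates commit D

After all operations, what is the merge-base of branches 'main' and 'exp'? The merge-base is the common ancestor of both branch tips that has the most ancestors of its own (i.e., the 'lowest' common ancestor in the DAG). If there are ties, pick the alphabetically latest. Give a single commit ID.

After op 1 (commit): HEAD=main@B [main=B]
After op 2 (branch): HEAD=main@B [main=B work=B]
After op 3 (checkout): HEAD=work@B [main=B work=B]
After op 4 (checkout): HEAD=main@B [main=B work=B]
After op 5 (checkout): HEAD=work@B [main=B work=B]
After op 6 (commit): HEAD=work@C [main=B work=C]
After op 7 (branch): HEAD=work@C [exp=C main=B work=C]
After op 8 (branch): HEAD=work@C [exp=C fix=C main=B work=C]
After op 9 (commit): HEAD=work@D [exp=C fix=C main=B work=D]
ancestors(main=B): ['A', 'B']
ancestors(exp=C): ['A', 'B', 'C']
common: ['A', 'B']

Answer: B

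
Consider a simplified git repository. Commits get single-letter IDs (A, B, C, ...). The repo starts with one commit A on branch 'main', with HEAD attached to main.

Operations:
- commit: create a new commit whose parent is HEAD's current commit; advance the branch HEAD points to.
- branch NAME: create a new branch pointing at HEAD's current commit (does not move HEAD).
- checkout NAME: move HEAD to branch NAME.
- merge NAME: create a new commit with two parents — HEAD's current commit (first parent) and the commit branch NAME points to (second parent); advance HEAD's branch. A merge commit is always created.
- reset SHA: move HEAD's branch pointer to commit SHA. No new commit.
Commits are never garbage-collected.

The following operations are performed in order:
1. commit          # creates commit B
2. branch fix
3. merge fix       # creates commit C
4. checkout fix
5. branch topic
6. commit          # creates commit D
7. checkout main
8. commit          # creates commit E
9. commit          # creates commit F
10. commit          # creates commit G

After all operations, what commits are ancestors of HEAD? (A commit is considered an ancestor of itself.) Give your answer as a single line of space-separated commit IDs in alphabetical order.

Answer: A B C E F G

Derivation:
After op 1 (commit): HEAD=main@B [main=B]
After op 2 (branch): HEAD=main@B [fix=B main=B]
After op 3 (merge): HEAD=main@C [fix=B main=C]
After op 4 (checkout): HEAD=fix@B [fix=B main=C]
After op 5 (branch): HEAD=fix@B [fix=B main=C topic=B]
After op 6 (commit): HEAD=fix@D [fix=D main=C topic=B]
After op 7 (checkout): HEAD=main@C [fix=D main=C topic=B]
After op 8 (commit): HEAD=main@E [fix=D main=E topic=B]
After op 9 (commit): HEAD=main@F [fix=D main=F topic=B]
After op 10 (commit): HEAD=main@G [fix=D main=G topic=B]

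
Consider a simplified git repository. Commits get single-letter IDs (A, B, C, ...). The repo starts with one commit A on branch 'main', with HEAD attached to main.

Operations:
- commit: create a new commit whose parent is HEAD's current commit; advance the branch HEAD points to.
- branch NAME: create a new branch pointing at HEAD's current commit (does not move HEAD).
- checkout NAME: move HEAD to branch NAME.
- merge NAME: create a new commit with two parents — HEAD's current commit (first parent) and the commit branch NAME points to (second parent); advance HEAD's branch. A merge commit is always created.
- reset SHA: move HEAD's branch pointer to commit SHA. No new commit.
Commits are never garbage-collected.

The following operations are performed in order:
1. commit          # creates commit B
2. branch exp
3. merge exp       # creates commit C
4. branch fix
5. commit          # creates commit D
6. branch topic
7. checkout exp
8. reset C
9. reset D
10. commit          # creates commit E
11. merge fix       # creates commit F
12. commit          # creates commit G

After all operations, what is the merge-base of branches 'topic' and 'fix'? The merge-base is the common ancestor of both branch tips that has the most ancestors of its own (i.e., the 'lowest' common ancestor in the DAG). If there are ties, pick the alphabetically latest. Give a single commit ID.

Answer: C

Derivation:
After op 1 (commit): HEAD=main@B [main=B]
After op 2 (branch): HEAD=main@B [exp=B main=B]
After op 3 (merge): HEAD=main@C [exp=B main=C]
After op 4 (branch): HEAD=main@C [exp=B fix=C main=C]
After op 5 (commit): HEAD=main@D [exp=B fix=C main=D]
After op 6 (branch): HEAD=main@D [exp=B fix=C main=D topic=D]
After op 7 (checkout): HEAD=exp@B [exp=B fix=C main=D topic=D]
After op 8 (reset): HEAD=exp@C [exp=C fix=C main=D topic=D]
After op 9 (reset): HEAD=exp@D [exp=D fix=C main=D topic=D]
After op 10 (commit): HEAD=exp@E [exp=E fix=C main=D topic=D]
After op 11 (merge): HEAD=exp@F [exp=F fix=C main=D topic=D]
After op 12 (commit): HEAD=exp@G [exp=G fix=C main=D topic=D]
ancestors(topic=D): ['A', 'B', 'C', 'D']
ancestors(fix=C): ['A', 'B', 'C']
common: ['A', 'B', 'C']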